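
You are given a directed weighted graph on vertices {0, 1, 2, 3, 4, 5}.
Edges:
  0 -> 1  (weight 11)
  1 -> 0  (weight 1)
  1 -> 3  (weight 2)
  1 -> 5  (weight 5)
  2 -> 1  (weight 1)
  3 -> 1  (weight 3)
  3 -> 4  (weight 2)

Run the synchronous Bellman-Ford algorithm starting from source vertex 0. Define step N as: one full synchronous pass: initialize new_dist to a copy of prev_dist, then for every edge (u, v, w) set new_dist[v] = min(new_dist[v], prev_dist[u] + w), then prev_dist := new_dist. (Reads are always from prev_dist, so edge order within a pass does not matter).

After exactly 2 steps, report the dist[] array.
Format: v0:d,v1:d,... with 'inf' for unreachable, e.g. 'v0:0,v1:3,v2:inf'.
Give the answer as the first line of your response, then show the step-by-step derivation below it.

v0:0,v1:11,v2:inf,v3:13,v4:inf,v5:16

step 1: dist = v0:0,v1:11,v2:inf,v3:inf,v4:inf,v5:inf
step 2: dist = v0:0,v1:11,v2:inf,v3:13,v4:inf,v5:16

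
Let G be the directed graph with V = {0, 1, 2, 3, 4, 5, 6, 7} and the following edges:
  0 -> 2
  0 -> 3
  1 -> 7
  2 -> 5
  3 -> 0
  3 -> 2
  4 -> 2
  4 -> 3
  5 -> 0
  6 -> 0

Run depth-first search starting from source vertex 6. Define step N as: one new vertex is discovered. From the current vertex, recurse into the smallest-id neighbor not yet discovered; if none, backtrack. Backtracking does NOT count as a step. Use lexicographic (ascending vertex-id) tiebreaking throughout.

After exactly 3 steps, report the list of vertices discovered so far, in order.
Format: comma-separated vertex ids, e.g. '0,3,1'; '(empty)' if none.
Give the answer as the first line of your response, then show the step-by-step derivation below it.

6,0,2

step 1: discover 6; path=6; order=6
step 2: discover 0; path=6>0; order=6,0
step 3: discover 2; path=6>0>2; order=6,0,2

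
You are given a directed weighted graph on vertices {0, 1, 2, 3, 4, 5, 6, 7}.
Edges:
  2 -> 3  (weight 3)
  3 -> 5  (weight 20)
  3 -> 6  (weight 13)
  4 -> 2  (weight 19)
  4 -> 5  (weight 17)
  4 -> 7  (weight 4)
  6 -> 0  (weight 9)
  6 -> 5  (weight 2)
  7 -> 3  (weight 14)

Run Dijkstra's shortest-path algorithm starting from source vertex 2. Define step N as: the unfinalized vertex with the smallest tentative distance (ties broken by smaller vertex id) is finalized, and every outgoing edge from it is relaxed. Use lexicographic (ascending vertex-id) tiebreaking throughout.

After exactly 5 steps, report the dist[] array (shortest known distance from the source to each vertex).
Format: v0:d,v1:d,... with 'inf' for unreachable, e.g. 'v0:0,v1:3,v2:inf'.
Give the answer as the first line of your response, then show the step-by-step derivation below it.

v0:25,v1:inf,v2:0,v3:3,v4:inf,v5:18,v6:16,v7:inf

step 1: dist = v0:inf,v1:inf,v2:0,v3:3,v4:inf,v5:inf,v6:inf,v7:inf
step 2: dist = v0:inf,v1:inf,v2:0,v3:3,v4:inf,v5:23,v6:16,v7:inf
step 3: dist = v0:25,v1:inf,v2:0,v3:3,v4:inf,v5:18,v6:16,v7:inf
step 4: dist = v0:25,v1:inf,v2:0,v3:3,v4:inf,v5:18,v6:16,v7:inf
step 5: dist = v0:25,v1:inf,v2:0,v3:3,v4:inf,v5:18,v6:16,v7:inf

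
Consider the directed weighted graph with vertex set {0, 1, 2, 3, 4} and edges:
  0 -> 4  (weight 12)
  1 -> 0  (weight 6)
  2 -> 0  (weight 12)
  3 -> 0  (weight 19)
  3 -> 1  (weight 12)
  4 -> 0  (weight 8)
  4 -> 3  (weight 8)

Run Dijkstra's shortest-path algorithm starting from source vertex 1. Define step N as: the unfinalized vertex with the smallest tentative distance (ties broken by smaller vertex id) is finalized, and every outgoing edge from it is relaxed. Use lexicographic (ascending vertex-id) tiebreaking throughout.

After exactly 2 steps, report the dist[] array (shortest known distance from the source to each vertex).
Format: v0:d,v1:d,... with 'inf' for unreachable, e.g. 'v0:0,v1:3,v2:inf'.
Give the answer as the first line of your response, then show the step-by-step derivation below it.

v0:6,v1:0,v2:inf,v3:inf,v4:18

step 1: dist = v0:6,v1:0,v2:inf,v3:inf,v4:inf
step 2: dist = v0:6,v1:0,v2:inf,v3:inf,v4:18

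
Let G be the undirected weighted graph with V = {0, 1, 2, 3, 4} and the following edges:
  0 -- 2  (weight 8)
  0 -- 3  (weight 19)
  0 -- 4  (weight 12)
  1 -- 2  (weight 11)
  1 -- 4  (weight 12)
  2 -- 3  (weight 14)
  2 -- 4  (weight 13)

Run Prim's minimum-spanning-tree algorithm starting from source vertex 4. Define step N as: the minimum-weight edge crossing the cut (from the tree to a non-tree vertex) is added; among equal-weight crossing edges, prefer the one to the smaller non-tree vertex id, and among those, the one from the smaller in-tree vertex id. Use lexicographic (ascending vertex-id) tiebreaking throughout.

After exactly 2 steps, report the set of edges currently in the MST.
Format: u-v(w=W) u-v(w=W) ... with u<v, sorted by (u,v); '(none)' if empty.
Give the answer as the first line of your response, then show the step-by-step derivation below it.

0-2(w=8) 0-4(w=12)

step 1: add edge 0-4 (w=12); MST = {0-4(w=12)}
step 2: add edge 0-2 (w=8); MST = {0-2(w=8) 0-4(w=12)}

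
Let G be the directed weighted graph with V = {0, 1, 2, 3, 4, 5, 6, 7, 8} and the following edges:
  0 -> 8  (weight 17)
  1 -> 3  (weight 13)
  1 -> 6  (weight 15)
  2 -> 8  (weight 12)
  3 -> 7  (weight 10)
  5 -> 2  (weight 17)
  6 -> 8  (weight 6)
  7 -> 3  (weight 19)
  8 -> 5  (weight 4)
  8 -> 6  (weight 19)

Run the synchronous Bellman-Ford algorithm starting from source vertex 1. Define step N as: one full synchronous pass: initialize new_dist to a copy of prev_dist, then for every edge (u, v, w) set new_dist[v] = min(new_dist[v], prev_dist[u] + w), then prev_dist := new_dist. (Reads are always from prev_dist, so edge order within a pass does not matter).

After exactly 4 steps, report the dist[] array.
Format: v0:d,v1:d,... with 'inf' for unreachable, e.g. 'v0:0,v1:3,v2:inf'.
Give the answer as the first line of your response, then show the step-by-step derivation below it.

v0:inf,v1:0,v2:42,v3:13,v4:inf,v5:25,v6:15,v7:23,v8:21

step 1: dist = v0:inf,v1:0,v2:inf,v3:13,v4:inf,v5:inf,v6:15,v7:inf,v8:inf
step 2: dist = v0:inf,v1:0,v2:inf,v3:13,v4:inf,v5:inf,v6:15,v7:23,v8:21
step 3: dist = v0:inf,v1:0,v2:inf,v3:13,v4:inf,v5:25,v6:15,v7:23,v8:21
step 4: dist = v0:inf,v1:0,v2:42,v3:13,v4:inf,v5:25,v6:15,v7:23,v8:21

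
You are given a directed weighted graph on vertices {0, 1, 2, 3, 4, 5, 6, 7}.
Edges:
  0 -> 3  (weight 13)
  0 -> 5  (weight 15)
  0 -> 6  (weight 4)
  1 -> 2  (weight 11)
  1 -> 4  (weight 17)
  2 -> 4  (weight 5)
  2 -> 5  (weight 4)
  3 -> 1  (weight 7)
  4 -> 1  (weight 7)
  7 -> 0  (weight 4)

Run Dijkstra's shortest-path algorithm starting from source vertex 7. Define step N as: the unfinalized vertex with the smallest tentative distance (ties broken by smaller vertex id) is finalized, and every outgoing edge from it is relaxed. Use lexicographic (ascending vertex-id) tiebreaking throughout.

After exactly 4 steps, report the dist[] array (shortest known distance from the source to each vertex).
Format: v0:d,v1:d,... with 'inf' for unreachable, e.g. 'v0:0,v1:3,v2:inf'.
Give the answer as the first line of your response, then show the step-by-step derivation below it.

v0:4,v1:24,v2:inf,v3:17,v4:inf,v5:19,v6:8,v7:0

step 1: dist = v0:4,v1:inf,v2:inf,v3:inf,v4:inf,v5:inf,v6:inf,v7:0
step 2: dist = v0:4,v1:inf,v2:inf,v3:17,v4:inf,v5:19,v6:8,v7:0
step 3: dist = v0:4,v1:inf,v2:inf,v3:17,v4:inf,v5:19,v6:8,v7:0
step 4: dist = v0:4,v1:24,v2:inf,v3:17,v4:inf,v5:19,v6:8,v7:0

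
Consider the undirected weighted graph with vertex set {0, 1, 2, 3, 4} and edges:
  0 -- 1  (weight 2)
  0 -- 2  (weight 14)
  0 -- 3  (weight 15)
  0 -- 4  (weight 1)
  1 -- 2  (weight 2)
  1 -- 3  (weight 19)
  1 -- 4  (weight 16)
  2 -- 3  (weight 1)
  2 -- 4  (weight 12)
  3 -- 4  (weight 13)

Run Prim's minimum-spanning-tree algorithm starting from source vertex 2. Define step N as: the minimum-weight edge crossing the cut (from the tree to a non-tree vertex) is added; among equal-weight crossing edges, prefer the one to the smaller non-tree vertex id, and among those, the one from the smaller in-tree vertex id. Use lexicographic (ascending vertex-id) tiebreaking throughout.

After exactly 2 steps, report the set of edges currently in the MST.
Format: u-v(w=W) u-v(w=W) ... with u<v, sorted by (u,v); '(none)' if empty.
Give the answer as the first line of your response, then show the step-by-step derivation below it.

1-2(w=2) 2-3(w=1)

step 1: add edge 2-3 (w=1); MST = {2-3(w=1)}
step 2: add edge 1-2 (w=2); MST = {1-2(w=2) 2-3(w=1)}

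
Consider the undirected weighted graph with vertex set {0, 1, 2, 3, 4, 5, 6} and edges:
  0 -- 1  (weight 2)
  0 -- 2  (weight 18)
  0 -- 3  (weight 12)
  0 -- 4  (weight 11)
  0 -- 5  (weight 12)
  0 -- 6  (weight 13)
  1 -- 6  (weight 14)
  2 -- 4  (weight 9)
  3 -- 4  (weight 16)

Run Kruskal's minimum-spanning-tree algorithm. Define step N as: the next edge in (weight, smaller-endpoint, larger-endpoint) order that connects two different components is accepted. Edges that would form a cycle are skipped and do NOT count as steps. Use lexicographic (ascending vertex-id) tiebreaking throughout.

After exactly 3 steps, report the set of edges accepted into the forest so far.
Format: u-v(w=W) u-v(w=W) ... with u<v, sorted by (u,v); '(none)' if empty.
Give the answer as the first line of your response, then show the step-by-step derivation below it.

0-1(w=2) 0-4(w=11) 2-4(w=9)

step 1: add edge 0-1 (w=2); MST = {0-1(w=2)}
step 2: add edge 2-4 (w=9); MST = {0-1(w=2) 2-4(w=9)}
step 3: add edge 0-4 (w=11); MST = {0-1(w=2) 0-4(w=11) 2-4(w=9)}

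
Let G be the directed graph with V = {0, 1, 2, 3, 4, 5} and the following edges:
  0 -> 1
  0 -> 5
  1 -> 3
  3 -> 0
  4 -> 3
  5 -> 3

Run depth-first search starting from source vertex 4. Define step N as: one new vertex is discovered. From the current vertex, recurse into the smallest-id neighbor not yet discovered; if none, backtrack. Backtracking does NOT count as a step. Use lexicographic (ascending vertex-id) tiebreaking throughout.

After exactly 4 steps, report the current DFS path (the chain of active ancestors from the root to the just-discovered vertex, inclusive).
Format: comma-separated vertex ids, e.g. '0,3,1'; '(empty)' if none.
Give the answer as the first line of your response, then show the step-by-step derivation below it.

4,3,0,1

step 1: discover 4; path=4; order=4
step 2: discover 3; path=4>3; order=4,3
step 3: discover 0; path=4>3>0; order=4,3,0
step 4: discover 1; path=4>3>0>1; order=4,3,0,1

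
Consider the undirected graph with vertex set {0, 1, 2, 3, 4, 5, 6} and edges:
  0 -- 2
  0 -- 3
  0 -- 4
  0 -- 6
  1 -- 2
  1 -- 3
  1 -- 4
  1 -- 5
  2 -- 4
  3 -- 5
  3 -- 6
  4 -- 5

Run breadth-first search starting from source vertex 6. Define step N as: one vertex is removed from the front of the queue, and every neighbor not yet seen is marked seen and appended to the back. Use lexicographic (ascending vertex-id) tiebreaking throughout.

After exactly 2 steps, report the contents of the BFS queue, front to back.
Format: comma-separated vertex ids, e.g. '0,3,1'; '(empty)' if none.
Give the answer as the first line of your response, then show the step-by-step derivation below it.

3,2,4

step 1: dequeue 6; queue=[0,3]; order=6
step 2: dequeue 0; queue=[3,2,4]; order=6,0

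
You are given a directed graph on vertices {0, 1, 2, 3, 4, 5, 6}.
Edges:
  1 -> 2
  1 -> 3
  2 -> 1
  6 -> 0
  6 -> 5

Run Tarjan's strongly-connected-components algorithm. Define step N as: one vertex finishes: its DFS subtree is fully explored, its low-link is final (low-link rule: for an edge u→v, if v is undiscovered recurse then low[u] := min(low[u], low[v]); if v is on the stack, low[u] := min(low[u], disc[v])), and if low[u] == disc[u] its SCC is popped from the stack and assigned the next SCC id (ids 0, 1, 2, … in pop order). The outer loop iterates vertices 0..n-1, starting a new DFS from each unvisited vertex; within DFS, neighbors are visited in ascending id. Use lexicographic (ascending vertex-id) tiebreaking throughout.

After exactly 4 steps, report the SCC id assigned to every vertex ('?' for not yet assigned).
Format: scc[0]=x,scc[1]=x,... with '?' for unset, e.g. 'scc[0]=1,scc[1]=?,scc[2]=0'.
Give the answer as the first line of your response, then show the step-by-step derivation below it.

scc[0]=0,scc[1]=2,scc[2]=2,scc[3]=1,scc[4]=?,scc[5]=?,scc[6]=?

step 1: low=(low[0]=0,low[1]=?,low[2]=?,low[3]=?,low[4]=?,low[5]=?,low[6]=?); scc=(scc[0]=0,scc[1]=?,scc[2]=?,scc[3]=?,scc[4]=?,scc[5]=?,scc[6]=?)
step 2: low=(low[0]=0,low[1]=1,low[2]=1,low[3]=?,low[4]=?,low[5]=?,low[6]=?); scc=(scc[0]=0,scc[1]=?,scc[2]=?,scc[3]=?,scc[4]=?,scc[5]=?,scc[6]=?)
step 3: low=(low[0]=0,low[1]=1,low[2]=1,low[3]=3,low[4]=?,low[5]=?,low[6]=?); scc=(scc[0]=0,scc[1]=?,scc[2]=?,scc[3]=1,scc[4]=?,scc[5]=?,scc[6]=?)
step 4: low=(low[0]=0,low[1]=1,low[2]=1,low[3]=3,low[4]=?,low[5]=?,low[6]=?); scc=(scc[0]=0,scc[1]=2,scc[2]=2,scc[3]=1,scc[4]=?,scc[5]=?,scc[6]=?)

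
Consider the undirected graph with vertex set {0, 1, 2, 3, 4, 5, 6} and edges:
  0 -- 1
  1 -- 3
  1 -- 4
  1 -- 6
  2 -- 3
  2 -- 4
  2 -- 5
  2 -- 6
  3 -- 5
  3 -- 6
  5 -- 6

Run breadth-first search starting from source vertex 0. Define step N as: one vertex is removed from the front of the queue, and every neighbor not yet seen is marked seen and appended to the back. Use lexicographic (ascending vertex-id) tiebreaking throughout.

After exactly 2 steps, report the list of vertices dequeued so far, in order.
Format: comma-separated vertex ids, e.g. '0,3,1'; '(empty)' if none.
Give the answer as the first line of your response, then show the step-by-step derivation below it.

0,1

step 1: dequeue 0; queue=[1]; order=0
step 2: dequeue 1; queue=[3,4,6]; order=0,1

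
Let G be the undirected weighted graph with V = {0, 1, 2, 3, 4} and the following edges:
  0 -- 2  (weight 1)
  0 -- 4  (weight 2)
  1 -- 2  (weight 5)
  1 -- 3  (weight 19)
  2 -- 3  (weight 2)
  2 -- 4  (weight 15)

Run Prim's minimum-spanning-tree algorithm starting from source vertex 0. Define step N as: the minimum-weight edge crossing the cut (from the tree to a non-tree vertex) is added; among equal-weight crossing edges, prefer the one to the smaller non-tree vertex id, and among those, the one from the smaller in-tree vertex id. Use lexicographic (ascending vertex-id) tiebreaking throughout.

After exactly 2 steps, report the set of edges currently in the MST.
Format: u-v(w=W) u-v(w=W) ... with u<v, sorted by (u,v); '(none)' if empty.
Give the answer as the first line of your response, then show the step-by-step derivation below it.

0-2(w=1) 2-3(w=2)

step 1: add edge 0-2 (w=1); MST = {0-2(w=1)}
step 2: add edge 2-3 (w=2); MST = {0-2(w=1) 2-3(w=2)}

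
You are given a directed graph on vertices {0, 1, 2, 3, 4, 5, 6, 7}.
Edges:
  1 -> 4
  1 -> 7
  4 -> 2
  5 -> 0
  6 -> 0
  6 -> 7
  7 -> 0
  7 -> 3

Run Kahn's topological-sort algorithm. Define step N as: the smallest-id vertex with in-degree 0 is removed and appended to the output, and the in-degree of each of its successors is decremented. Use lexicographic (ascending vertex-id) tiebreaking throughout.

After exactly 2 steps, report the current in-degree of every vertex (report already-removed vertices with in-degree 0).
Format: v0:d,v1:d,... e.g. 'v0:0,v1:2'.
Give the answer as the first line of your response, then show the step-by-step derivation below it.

v0:3,v1:0,v2:0,v3:1,v4:0,v5:0,v6:0,v7:1

step 1: output 1; order=[1]; indeg=(3,0,1,1,0,0,0,1)
step 2: output 4; order=[1,4]; indeg=(3,0,0,1,0,0,0,1)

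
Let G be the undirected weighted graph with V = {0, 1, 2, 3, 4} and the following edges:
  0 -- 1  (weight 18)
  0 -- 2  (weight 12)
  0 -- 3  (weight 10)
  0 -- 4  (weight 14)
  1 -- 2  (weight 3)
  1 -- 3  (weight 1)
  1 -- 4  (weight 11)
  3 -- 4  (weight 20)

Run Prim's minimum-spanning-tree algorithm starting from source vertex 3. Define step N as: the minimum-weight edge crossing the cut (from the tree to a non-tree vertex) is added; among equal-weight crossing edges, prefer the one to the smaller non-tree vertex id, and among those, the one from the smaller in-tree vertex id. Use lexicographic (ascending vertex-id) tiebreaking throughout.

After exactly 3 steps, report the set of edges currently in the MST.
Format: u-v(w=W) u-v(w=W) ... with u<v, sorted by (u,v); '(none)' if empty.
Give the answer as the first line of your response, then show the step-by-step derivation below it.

0-3(w=10) 1-2(w=3) 1-3(w=1)

step 1: add edge 1-3 (w=1); MST = {1-3(w=1)}
step 2: add edge 1-2 (w=3); MST = {1-2(w=3) 1-3(w=1)}
step 3: add edge 0-3 (w=10); MST = {0-3(w=10) 1-2(w=3) 1-3(w=1)}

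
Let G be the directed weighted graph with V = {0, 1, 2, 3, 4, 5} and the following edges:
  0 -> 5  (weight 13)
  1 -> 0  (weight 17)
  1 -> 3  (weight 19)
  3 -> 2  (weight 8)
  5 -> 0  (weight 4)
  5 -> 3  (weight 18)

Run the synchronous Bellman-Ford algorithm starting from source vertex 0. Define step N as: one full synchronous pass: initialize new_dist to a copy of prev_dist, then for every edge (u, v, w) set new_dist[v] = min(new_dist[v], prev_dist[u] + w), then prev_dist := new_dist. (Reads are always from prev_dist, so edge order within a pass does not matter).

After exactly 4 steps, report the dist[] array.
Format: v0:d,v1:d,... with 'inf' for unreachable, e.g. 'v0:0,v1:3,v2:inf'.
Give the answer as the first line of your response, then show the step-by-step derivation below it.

v0:0,v1:inf,v2:39,v3:31,v4:inf,v5:13

step 1: dist = v0:0,v1:inf,v2:inf,v3:inf,v4:inf,v5:13
step 2: dist = v0:0,v1:inf,v2:inf,v3:31,v4:inf,v5:13
step 3: dist = v0:0,v1:inf,v2:39,v3:31,v4:inf,v5:13
step 4: dist = v0:0,v1:inf,v2:39,v3:31,v4:inf,v5:13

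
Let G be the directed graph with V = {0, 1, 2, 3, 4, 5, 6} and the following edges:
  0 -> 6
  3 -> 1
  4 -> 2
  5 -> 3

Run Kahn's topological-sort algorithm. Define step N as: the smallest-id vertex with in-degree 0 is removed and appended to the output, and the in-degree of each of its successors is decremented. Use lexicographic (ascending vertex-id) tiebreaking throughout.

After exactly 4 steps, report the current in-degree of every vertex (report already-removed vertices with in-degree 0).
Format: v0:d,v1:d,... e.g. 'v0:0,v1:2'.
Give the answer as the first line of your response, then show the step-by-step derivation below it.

v0:0,v1:1,v2:0,v3:0,v4:0,v5:0,v6:0

step 1: output 0; order=[0]; indeg=(0,1,1,1,0,0,0)
step 2: output 4; order=[0,4]; indeg=(0,1,0,1,0,0,0)
step 3: output 2; order=[0,4,2]; indeg=(0,1,0,1,0,0,0)
step 4: output 5; order=[0,4,2,5]; indeg=(0,1,0,0,0,0,0)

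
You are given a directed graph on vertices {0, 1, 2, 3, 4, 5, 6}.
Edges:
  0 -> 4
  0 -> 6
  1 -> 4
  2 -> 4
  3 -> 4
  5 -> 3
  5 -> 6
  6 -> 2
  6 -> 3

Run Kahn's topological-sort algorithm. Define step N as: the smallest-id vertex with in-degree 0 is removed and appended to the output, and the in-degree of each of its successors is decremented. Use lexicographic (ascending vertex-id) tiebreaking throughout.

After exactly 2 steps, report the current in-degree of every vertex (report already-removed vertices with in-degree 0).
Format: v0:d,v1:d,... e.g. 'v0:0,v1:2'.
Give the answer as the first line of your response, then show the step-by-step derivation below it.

v0:0,v1:0,v2:1,v3:2,v4:2,v5:0,v6:1

step 1: output 0; order=[0]; indeg=(0,0,1,2,3,0,1)
step 2: output 1; order=[0,1]; indeg=(0,0,1,2,2,0,1)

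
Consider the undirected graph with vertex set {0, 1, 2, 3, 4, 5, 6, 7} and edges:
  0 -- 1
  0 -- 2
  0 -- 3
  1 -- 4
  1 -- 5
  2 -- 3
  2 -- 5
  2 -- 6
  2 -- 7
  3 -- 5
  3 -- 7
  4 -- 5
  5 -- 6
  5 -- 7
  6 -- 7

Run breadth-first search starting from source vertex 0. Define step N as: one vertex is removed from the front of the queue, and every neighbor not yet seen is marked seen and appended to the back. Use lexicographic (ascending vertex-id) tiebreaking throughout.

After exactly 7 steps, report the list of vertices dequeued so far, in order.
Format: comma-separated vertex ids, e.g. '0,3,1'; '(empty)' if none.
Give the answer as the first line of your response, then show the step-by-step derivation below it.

0,1,2,3,4,5,6

step 1: dequeue 0; queue=[1,2,3]; order=0
step 2: dequeue 1; queue=[2,3,4,5]; order=0,1
step 3: dequeue 2; queue=[3,4,5,6,7]; order=0,1,2
step 4: dequeue 3; queue=[4,5,6,7]; order=0,1,2,3
step 5: dequeue 4; queue=[5,6,7]; order=0,1,2,3,4
step 6: dequeue 5; queue=[6,7]; order=0,1,2,3,4,5
step 7: dequeue 6; queue=[7]; order=0,1,2,3,4,5,6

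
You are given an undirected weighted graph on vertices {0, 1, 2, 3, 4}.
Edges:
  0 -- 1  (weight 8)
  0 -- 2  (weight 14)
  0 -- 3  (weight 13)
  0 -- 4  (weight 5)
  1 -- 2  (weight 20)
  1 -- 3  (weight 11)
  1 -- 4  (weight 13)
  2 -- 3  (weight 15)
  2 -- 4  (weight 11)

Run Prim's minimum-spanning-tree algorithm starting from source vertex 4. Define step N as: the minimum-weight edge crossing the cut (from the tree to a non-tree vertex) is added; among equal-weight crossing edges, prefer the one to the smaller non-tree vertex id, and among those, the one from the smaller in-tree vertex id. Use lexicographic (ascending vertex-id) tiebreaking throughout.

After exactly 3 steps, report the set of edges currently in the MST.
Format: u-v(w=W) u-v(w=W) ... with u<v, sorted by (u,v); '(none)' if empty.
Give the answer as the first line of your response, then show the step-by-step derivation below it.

0-1(w=8) 0-4(w=5) 2-4(w=11)

step 1: add edge 0-4 (w=5); MST = {0-4(w=5)}
step 2: add edge 0-1 (w=8); MST = {0-1(w=8) 0-4(w=5)}
step 3: add edge 2-4 (w=11); MST = {0-1(w=8) 0-4(w=5) 2-4(w=11)}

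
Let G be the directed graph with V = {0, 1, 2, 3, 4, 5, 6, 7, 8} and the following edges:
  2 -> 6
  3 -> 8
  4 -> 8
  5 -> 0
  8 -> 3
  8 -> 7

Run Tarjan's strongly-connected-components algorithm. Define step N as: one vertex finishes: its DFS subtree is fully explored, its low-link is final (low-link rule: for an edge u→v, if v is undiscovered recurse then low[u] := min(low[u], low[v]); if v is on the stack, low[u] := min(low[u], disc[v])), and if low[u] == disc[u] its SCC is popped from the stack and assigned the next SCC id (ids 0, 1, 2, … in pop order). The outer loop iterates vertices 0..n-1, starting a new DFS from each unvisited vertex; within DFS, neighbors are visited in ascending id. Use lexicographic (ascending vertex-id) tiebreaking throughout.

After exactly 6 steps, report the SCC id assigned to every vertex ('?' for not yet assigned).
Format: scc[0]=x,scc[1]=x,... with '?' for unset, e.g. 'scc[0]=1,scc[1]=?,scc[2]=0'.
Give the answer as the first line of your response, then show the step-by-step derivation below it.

scc[0]=0,scc[1]=1,scc[2]=3,scc[3]=?,scc[4]=?,scc[5]=?,scc[6]=2,scc[7]=4,scc[8]=?

step 1: low=(low[0]=0,low[1]=?,low[2]=?,low[3]=?,low[4]=?,low[5]=?,low[6]=?,low[7]=?,low[8]=?); scc=(scc[0]=0,scc[1]=?,scc[2]=?,scc[3]=?,scc[4]=?,scc[5]=?,scc[6]=?,scc[7]=?,scc[8]=?)
step 2: low=(low[0]=0,low[1]=1,low[2]=?,low[3]=?,low[4]=?,low[5]=?,low[6]=?,low[7]=?,low[8]=?); scc=(scc[0]=0,scc[1]=1,scc[2]=?,scc[3]=?,scc[4]=?,scc[5]=?,scc[6]=?,scc[7]=?,scc[8]=?)
step 3: low=(low[0]=0,low[1]=1,low[2]=2,low[3]=?,low[4]=?,low[5]=?,low[6]=3,low[7]=?,low[8]=?); scc=(scc[0]=0,scc[1]=1,scc[2]=?,scc[3]=?,scc[4]=?,scc[5]=?,scc[6]=2,scc[7]=?,scc[8]=?)
step 4: low=(low[0]=0,low[1]=1,low[2]=2,low[3]=?,low[4]=?,low[5]=?,low[6]=3,low[7]=?,low[8]=?); scc=(scc[0]=0,scc[1]=1,scc[2]=3,scc[3]=?,scc[4]=?,scc[5]=?,scc[6]=2,scc[7]=?,scc[8]=?)
step 5: low=(low[0]=0,low[1]=1,low[2]=2,low[3]=4,low[4]=?,low[5]=?,low[6]=3,low[7]=6,low[8]=4); scc=(scc[0]=0,scc[1]=1,scc[2]=3,scc[3]=?,scc[4]=?,scc[5]=?,scc[6]=2,scc[7]=4,scc[8]=?)
step 6: low=(low[0]=0,low[1]=1,low[2]=2,low[3]=4,low[4]=?,low[5]=?,low[6]=3,low[7]=6,low[8]=4); scc=(scc[0]=0,scc[1]=1,scc[2]=3,scc[3]=?,scc[4]=?,scc[5]=?,scc[6]=2,scc[7]=4,scc[8]=?)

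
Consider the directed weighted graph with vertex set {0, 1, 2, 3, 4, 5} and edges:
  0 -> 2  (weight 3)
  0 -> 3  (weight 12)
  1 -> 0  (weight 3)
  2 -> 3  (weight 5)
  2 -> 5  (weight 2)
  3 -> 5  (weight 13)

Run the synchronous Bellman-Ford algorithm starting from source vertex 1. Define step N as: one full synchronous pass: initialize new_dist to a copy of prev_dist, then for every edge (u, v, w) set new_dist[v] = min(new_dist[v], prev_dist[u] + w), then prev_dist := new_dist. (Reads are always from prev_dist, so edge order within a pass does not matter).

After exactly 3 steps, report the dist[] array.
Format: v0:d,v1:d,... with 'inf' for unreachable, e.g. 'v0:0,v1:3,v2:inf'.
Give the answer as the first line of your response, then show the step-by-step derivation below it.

v0:3,v1:0,v2:6,v3:11,v4:inf,v5:8

step 1: dist = v0:3,v1:0,v2:inf,v3:inf,v4:inf,v5:inf
step 2: dist = v0:3,v1:0,v2:6,v3:15,v4:inf,v5:inf
step 3: dist = v0:3,v1:0,v2:6,v3:11,v4:inf,v5:8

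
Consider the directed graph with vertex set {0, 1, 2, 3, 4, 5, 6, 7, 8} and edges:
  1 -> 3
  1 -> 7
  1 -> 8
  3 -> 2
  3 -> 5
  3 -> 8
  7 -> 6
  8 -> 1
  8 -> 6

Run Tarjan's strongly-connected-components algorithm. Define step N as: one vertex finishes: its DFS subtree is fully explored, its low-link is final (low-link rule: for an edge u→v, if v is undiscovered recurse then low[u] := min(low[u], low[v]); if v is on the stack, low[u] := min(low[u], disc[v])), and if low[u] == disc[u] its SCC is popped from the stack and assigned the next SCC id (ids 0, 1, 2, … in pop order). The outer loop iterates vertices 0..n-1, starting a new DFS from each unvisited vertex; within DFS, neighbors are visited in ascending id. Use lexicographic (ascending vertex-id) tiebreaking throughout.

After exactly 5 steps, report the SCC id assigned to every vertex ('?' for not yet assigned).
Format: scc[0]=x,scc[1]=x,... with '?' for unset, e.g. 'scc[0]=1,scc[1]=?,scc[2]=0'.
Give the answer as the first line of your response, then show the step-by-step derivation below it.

scc[0]=0,scc[1]=?,scc[2]=1,scc[3]=?,scc[4]=?,scc[5]=2,scc[6]=3,scc[7]=?,scc[8]=?

step 1: low=(low[0]=0,low[1]=?,low[2]=?,low[3]=?,low[4]=?,low[5]=?,low[6]=?,low[7]=?,low[8]=?); scc=(scc[0]=0,scc[1]=?,scc[2]=?,scc[3]=?,scc[4]=?,scc[5]=?,scc[6]=?,scc[7]=?,scc[8]=?)
step 2: low=(low[0]=0,low[1]=1,low[2]=3,low[3]=2,low[4]=?,low[5]=?,low[6]=?,low[7]=?,low[8]=?); scc=(scc[0]=0,scc[1]=?,scc[2]=1,scc[3]=?,scc[4]=?,scc[5]=?,scc[6]=?,scc[7]=?,scc[8]=?)
step 3: low=(low[0]=0,low[1]=1,low[2]=3,low[3]=2,low[4]=?,low[5]=4,low[6]=?,low[7]=?,low[8]=?); scc=(scc[0]=0,scc[1]=?,scc[2]=1,scc[3]=?,scc[4]=?,scc[5]=2,scc[6]=?,scc[7]=?,scc[8]=?)
step 4: low=(low[0]=0,low[1]=1,low[2]=3,low[3]=2,low[4]=?,low[5]=4,low[6]=6,low[7]=?,low[8]=1); scc=(scc[0]=0,scc[1]=?,scc[2]=1,scc[3]=?,scc[4]=?,scc[5]=2,scc[6]=3,scc[7]=?,scc[8]=?)
step 5: low=(low[0]=0,low[1]=1,low[2]=3,low[3]=2,low[4]=?,low[5]=4,low[6]=6,low[7]=?,low[8]=1); scc=(scc[0]=0,scc[1]=?,scc[2]=1,scc[3]=?,scc[4]=?,scc[5]=2,scc[6]=3,scc[7]=?,scc[8]=?)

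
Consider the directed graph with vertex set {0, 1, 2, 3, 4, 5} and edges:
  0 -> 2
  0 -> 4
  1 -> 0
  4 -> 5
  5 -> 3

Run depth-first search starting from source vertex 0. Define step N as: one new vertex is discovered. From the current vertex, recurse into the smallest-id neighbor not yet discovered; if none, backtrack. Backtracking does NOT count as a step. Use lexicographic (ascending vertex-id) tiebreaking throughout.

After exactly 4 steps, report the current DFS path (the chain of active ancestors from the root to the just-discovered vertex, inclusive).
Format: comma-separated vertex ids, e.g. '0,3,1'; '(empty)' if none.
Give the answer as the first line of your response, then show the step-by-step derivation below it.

0,4,5

step 1: discover 0; path=0; order=0
step 2: discover 2; path=0>2; order=0,2
step 3: discover 4; path=0>4; order=0,2,4
step 4: discover 5; path=0>4>5; order=0,2,4,5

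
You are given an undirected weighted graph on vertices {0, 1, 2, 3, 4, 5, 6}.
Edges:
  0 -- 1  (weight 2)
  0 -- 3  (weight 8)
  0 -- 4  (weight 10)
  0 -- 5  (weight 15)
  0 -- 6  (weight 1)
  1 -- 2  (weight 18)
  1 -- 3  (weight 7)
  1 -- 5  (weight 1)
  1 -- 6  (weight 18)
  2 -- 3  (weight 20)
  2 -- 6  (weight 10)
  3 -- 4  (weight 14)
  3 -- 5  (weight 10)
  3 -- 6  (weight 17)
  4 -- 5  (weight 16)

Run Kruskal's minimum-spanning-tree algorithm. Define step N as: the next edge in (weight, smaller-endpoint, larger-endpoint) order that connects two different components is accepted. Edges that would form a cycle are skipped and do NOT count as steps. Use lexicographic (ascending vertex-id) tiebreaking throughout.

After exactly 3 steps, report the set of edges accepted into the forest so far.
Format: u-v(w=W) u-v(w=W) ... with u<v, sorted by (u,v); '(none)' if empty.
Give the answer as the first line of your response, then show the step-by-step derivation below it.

0-1(w=2) 0-6(w=1) 1-5(w=1)

step 1: add edge 0-6 (w=1); MST = {0-6(w=1)}
step 2: add edge 1-5 (w=1); MST = {0-6(w=1) 1-5(w=1)}
step 3: add edge 0-1 (w=2); MST = {0-1(w=2) 0-6(w=1) 1-5(w=1)}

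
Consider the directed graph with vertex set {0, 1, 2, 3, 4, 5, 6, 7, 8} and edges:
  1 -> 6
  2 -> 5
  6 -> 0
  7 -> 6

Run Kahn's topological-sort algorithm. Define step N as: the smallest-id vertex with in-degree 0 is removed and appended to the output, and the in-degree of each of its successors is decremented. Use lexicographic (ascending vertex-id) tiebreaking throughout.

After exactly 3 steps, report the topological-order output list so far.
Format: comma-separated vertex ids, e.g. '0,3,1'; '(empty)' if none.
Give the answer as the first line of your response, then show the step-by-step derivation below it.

1,2,3

step 1: output 1; order=[1]; indeg=(1,0,0,0,0,1,1,0,0)
step 2: output 2; order=[1,2]; indeg=(1,0,0,0,0,0,1,0,0)
step 3: output 3; order=[1,2,3]; indeg=(1,0,0,0,0,0,1,0,0)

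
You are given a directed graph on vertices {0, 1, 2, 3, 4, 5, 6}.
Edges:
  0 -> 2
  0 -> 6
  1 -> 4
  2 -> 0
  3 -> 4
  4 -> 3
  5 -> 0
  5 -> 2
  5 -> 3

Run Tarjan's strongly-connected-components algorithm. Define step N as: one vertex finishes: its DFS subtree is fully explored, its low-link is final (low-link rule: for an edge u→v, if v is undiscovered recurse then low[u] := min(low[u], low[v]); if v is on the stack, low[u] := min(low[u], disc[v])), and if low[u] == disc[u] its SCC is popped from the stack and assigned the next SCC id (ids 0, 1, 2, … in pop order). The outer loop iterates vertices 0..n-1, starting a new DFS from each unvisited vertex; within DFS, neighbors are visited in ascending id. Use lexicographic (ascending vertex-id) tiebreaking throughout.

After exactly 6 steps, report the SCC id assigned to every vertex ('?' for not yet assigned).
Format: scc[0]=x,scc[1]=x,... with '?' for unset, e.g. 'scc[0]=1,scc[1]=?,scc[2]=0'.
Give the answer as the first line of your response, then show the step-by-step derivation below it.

scc[0]=1,scc[1]=3,scc[2]=1,scc[3]=2,scc[4]=2,scc[5]=?,scc[6]=0

step 1: low=(low[0]=0,low[1]=?,low[2]=0,low[3]=?,low[4]=?,low[5]=?,low[6]=?); scc=(scc[0]=?,scc[1]=?,scc[2]=?,scc[3]=?,scc[4]=?,scc[5]=?,scc[6]=?)
step 2: low=(low[0]=0,low[1]=?,low[2]=0,low[3]=?,low[4]=?,low[5]=?,low[6]=2); scc=(scc[0]=?,scc[1]=?,scc[2]=?,scc[3]=?,scc[4]=?,scc[5]=?,scc[6]=0)
step 3: low=(low[0]=0,low[1]=?,low[2]=0,low[3]=?,low[4]=?,low[5]=?,low[6]=2); scc=(scc[0]=1,scc[1]=?,scc[2]=1,scc[3]=?,scc[4]=?,scc[5]=?,scc[6]=0)
step 4: low=(low[0]=0,low[1]=3,low[2]=0,low[3]=4,low[4]=4,low[5]=?,low[6]=2); scc=(scc[0]=1,scc[1]=?,scc[2]=1,scc[3]=?,scc[4]=?,scc[5]=?,scc[6]=0)
step 5: low=(low[0]=0,low[1]=3,low[2]=0,low[3]=4,low[4]=4,low[5]=?,low[6]=2); scc=(scc[0]=1,scc[1]=?,scc[2]=1,scc[3]=2,scc[4]=2,scc[5]=?,scc[6]=0)
step 6: low=(low[0]=0,low[1]=3,low[2]=0,low[3]=4,low[4]=4,low[5]=?,low[6]=2); scc=(scc[0]=1,scc[1]=3,scc[2]=1,scc[3]=2,scc[4]=2,scc[5]=?,scc[6]=0)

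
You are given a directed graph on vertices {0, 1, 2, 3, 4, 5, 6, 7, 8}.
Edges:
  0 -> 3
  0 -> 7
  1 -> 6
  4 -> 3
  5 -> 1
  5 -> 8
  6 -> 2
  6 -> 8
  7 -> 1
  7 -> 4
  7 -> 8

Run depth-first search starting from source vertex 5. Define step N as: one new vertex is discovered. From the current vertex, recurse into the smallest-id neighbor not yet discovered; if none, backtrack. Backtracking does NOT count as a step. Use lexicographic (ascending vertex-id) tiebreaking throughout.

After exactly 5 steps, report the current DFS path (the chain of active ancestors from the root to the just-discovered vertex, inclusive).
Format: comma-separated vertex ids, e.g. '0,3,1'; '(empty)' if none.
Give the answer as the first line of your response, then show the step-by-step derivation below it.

5,1,6,8

step 1: discover 5; path=5; order=5
step 2: discover 1; path=5>1; order=5,1
step 3: discover 6; path=5>1>6; order=5,1,6
step 4: discover 2; path=5>1>6>2; order=5,1,6,2
step 5: discover 8; path=5>1>6>8; order=5,1,6,2,8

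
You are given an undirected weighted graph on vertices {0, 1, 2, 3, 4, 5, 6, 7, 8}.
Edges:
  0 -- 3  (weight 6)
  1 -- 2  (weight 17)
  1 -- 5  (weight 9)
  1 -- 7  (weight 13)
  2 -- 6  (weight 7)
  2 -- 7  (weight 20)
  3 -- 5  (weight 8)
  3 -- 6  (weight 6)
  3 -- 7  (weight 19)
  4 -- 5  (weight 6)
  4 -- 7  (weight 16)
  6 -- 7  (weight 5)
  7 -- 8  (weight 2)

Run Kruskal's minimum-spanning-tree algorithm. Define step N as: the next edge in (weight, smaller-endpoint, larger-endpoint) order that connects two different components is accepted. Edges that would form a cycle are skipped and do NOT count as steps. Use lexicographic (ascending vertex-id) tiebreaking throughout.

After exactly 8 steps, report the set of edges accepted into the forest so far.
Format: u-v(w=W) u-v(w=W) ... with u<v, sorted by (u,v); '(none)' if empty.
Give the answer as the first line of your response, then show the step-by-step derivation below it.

0-3(w=6) 1-5(w=9) 2-6(w=7) 3-5(w=8) 3-6(w=6) 4-5(w=6) 6-7(w=5) 7-8(w=2)

step 1: add edge 7-8 (w=2); MST = {7-8(w=2)}
step 2: add edge 6-7 (w=5); MST = {6-7(w=5) 7-8(w=2)}
step 3: add edge 0-3 (w=6); MST = {0-3(w=6) 6-7(w=5) 7-8(w=2)}
step 4: add edge 3-6 (w=6); MST = {0-3(w=6) 3-6(w=6) 6-7(w=5) 7-8(w=2)}
step 5: add edge 4-5 (w=6); MST = {0-3(w=6) 3-6(w=6) 4-5(w=6) 6-7(w=5) 7-8(w=2)}
step 6: add edge 2-6 (w=7); MST = {0-3(w=6) 2-6(w=7) 3-6(w=6) 4-5(w=6) 6-7(w=5) 7-8(w=2)}
step 7: add edge 3-5 (w=8); MST = {0-3(w=6) 2-6(w=7) 3-5(w=8) 3-6(w=6) 4-5(w=6) 6-7(w=5) 7-8(w=2)}
step 8: add edge 1-5 (w=9); MST = {0-3(w=6) 1-5(w=9) 2-6(w=7) 3-5(w=8) 3-6(w=6) 4-5(w=6) 6-7(w=5) 7-8(w=2)}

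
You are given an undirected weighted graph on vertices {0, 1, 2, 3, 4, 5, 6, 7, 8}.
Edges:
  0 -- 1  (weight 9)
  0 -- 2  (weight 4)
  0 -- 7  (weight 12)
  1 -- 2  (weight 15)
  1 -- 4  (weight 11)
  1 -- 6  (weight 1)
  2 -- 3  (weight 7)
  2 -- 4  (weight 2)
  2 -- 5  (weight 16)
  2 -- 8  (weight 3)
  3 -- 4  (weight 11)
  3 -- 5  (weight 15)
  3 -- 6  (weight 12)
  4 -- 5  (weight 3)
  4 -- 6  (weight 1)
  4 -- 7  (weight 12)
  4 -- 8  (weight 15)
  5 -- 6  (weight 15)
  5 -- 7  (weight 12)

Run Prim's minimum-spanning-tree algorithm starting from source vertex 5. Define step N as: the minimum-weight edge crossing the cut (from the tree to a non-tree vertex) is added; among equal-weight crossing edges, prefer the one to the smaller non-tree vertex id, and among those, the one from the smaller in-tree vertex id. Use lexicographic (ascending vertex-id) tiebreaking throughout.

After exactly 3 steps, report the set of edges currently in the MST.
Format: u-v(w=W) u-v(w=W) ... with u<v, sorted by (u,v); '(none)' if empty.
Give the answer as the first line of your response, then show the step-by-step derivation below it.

1-6(w=1) 4-5(w=3) 4-6(w=1)

step 1: add edge 4-5 (w=3); MST = {4-5(w=3)}
step 2: add edge 4-6 (w=1); MST = {4-5(w=3) 4-6(w=1)}
step 3: add edge 1-6 (w=1); MST = {1-6(w=1) 4-5(w=3) 4-6(w=1)}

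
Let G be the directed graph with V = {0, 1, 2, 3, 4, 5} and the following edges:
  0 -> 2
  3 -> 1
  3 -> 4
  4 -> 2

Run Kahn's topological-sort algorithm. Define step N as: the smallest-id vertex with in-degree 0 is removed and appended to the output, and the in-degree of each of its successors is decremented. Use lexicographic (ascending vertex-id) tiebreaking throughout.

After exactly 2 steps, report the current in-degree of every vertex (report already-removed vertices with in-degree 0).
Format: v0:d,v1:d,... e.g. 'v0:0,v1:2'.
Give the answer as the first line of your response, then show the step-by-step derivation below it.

v0:0,v1:0,v2:1,v3:0,v4:0,v5:0

step 1: output 0; order=[0]; indeg=(0,1,1,0,1,0)
step 2: output 3; order=[0,3]; indeg=(0,0,1,0,0,0)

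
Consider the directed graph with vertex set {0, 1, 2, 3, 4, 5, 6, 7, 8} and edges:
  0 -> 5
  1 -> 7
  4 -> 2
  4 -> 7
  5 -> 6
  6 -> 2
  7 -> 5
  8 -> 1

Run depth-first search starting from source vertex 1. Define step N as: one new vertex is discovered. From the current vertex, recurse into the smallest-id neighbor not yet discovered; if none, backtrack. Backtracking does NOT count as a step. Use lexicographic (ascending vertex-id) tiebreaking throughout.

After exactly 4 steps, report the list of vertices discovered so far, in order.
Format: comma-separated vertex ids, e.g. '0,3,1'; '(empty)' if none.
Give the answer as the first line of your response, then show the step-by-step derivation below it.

1,7,5,6

step 1: discover 1; path=1; order=1
step 2: discover 7; path=1>7; order=1,7
step 3: discover 5; path=1>7>5; order=1,7,5
step 4: discover 6; path=1>7>5>6; order=1,7,5,6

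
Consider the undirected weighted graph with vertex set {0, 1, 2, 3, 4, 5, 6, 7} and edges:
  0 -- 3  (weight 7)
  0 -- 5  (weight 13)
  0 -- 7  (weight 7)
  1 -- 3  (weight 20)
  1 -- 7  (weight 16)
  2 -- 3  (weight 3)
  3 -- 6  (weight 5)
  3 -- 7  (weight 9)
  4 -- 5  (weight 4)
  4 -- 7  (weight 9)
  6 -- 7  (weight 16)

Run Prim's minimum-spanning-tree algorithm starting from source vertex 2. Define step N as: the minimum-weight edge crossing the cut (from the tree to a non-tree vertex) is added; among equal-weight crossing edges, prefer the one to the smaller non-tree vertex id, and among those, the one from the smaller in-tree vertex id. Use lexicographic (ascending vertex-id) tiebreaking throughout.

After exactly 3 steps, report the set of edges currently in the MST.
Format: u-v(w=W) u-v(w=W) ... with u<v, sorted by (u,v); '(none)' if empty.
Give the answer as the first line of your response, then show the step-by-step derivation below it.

0-3(w=7) 2-3(w=3) 3-6(w=5)

step 1: add edge 2-3 (w=3); MST = {2-3(w=3)}
step 2: add edge 3-6 (w=5); MST = {2-3(w=3) 3-6(w=5)}
step 3: add edge 0-3 (w=7); MST = {0-3(w=7) 2-3(w=3) 3-6(w=5)}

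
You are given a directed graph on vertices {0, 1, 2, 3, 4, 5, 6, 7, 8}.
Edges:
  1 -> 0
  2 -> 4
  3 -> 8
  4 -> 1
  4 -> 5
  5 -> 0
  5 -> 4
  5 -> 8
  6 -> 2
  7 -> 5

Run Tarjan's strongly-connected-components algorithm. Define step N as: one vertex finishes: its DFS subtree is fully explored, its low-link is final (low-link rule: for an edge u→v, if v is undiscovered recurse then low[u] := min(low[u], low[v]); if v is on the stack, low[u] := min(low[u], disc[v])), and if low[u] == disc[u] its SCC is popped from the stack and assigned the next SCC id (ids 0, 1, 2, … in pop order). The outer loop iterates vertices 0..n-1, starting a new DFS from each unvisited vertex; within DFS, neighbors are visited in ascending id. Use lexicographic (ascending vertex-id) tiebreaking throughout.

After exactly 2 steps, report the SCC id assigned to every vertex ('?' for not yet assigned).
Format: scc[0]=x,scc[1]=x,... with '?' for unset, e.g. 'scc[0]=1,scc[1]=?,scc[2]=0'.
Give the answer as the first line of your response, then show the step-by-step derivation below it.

scc[0]=0,scc[1]=1,scc[2]=?,scc[3]=?,scc[4]=?,scc[5]=?,scc[6]=?,scc[7]=?,scc[8]=?

step 1: low=(low[0]=0,low[1]=?,low[2]=?,low[3]=?,low[4]=?,low[5]=?,low[6]=?,low[7]=?,low[8]=?); scc=(scc[0]=0,scc[1]=?,scc[2]=?,scc[3]=?,scc[4]=?,scc[5]=?,scc[6]=?,scc[7]=?,scc[8]=?)
step 2: low=(low[0]=0,low[1]=1,low[2]=?,low[3]=?,low[4]=?,low[5]=?,low[6]=?,low[7]=?,low[8]=?); scc=(scc[0]=0,scc[1]=1,scc[2]=?,scc[3]=?,scc[4]=?,scc[5]=?,scc[6]=?,scc[7]=?,scc[8]=?)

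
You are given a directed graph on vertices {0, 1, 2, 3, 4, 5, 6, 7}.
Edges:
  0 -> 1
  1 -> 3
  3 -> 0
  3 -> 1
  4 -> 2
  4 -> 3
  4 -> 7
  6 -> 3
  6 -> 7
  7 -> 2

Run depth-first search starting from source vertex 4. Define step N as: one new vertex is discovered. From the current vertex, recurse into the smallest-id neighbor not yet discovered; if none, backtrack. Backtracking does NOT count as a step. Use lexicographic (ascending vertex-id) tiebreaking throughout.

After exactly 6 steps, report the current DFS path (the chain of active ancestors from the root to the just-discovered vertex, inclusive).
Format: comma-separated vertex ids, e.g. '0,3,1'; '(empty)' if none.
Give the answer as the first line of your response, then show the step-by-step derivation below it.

4,7

step 1: discover 4; path=4; order=4
step 2: discover 2; path=4>2; order=4,2
step 3: discover 3; path=4>3; order=4,2,3
step 4: discover 0; path=4>3>0; order=4,2,3,0
step 5: discover 1; path=4>3>0>1; order=4,2,3,0,1
step 6: discover 7; path=4>7; order=4,2,3,0,1,7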